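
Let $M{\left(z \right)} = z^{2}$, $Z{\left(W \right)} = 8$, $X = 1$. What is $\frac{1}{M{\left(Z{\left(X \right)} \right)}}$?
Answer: $\frac{1}{64} \approx 0.015625$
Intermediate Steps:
$\frac{1}{M{\left(Z{\left(X \right)} \right)}} = \frac{1}{8^{2}} = \frac{1}{64}$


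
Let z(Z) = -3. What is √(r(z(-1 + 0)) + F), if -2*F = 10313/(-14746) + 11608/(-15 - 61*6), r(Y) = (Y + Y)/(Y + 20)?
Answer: √138933164590650645/95509842 ≈ 3.9026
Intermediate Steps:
r(Y) = 2*Y/(20 + Y) (r(Y) = (2*Y)/(20 + Y) = 2*Y/(20 + Y))
F = 175100821/11236452 (F = -(10313/(-14746) + 11608/(-15 - 61*6))/2 = -(10313*(-1/14746) + 11608/(-15 - 366))/2 = -(-10313/14746 + 11608/(-381))/2 = -(-10313/14746 + 11608*(-1/381))/2 = -(-10313/14746 - 11608/381)/2 = -½*(-175100821/5618226) = 175100821/11236452 ≈ 15.583)
√(r(z(-1 + 0)) + F) = √(2*(-3)/(20 - 3) + 175100821/11236452) = √(2*(-3)/17 + 175100821/11236452) = √(2*(-3)*(1/17) + 175100821/11236452) = √(-6/17 + 175100821/11236452) = √(2909295245/191019684) = √138933164590650645/95509842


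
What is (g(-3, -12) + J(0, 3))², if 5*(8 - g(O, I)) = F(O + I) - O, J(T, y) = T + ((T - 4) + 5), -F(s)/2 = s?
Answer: 144/25 ≈ 5.7600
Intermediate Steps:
F(s) = -2*s
J(T, y) = 1 + 2*T (J(T, y) = T + ((-4 + T) + 5) = T + (1 + T) = 1 + 2*T)
g(O, I) = 8 + 2*I/5 + 3*O/5 (g(O, I) = 8 - (-2*(O + I) - O)/5 = 8 - (-2*(I + O) - O)/5 = 8 - ((-2*I - 2*O) - O)/5 = 8 - (-3*O - 2*I)/5 = 8 + (2*I/5 + 3*O/5) = 8 + 2*I/5 + 3*O/5)
(g(-3, -12) + J(0, 3))² = ((8 + (⅖)*(-12) + (⅗)*(-3)) + (1 + 2*0))² = ((8 - 24/5 - 9/5) + (1 + 0))² = (7/5 + 1)² = (12/5)² = 144/25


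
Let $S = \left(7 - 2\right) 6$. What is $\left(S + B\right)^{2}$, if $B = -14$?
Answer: $256$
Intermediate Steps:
$S = 30$ ($S = 5 \cdot 6 = 30$)
$\left(S + B\right)^{2} = \left(30 - 14\right)^{2} = 16^{2} = 256$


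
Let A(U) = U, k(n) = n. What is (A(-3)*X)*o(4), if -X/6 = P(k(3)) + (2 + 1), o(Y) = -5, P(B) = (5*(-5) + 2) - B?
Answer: 2070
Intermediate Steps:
P(B) = -23 - B (P(B) = (-25 + 2) - B = -23 - B)
X = 138 (X = -6*((-23 - 1*3) + (2 + 1)) = -6*((-23 - 3) + 3) = -6*(-26 + 3) = -6*(-23) = 138)
(A(-3)*X)*o(4) = -3*138*(-5) = -414*(-5) = 2070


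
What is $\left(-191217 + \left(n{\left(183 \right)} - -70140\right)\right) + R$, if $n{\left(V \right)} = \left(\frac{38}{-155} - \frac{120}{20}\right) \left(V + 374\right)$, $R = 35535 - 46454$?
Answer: $- \frac{20998556}{155} \approx -1.3547 \cdot 10^{5}$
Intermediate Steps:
$R = -10919$ ($R = 35535 - 46454 = -10919$)
$n{\left(V \right)} = - \frac{362032}{155} - \frac{968 V}{155}$ ($n{\left(V \right)} = \left(38 \left(- \frac{1}{155}\right) - 6\right) \left(374 + V\right) = \left(- \frac{38}{155} - 6\right) \left(374 + V\right) = - \frac{968 \left(374 + V\right)}{155} = - \frac{362032}{155} - \frac{968 V}{155}$)
$\left(-191217 + \left(n{\left(183 \right)} - -70140\right)\right) + R = \left(-191217 - - \frac{10332524}{155}\right) - 10919 = \left(-191217 + \left(\left(- \frac{362032}{155} - \frac{177144}{155}\right) + 70140\right)\right) - 10919 = \left(-191217 + \left(- \frac{539176}{155} + 70140\right)\right) - 10919 = \left(-191217 + \frac{10332524}{155}\right) - 10919 = - \frac{19306111}{155} - 10919 = - \frac{20998556}{155}$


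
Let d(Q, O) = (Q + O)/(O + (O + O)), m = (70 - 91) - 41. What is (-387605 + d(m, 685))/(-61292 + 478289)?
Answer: -796527652/856928835 ≈ -0.92951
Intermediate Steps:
m = -62 (m = -21 - 41 = -62)
d(Q, O) = (O + Q)/(3*O) (d(Q, O) = (O + Q)/(O + 2*O) = (O + Q)/((3*O)) = (O + Q)*(1/(3*O)) = (O + Q)/(3*O))
(-387605 + d(m, 685))/(-61292 + 478289) = (-387605 + (1/3)*(685 - 62)/685)/(-61292 + 478289) = (-387605 + (1/3)*(1/685)*623)/416997 = (-387605 + 623/2055)*(1/416997) = -796527652/2055*1/416997 = -796527652/856928835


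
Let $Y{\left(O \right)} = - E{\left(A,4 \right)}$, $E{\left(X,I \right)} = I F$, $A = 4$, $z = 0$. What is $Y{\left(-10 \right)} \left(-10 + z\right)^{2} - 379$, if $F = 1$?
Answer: $-779$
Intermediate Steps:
$E{\left(X,I \right)} = I$ ($E{\left(X,I \right)} = I 1 = I$)
$Y{\left(O \right)} = -4$ ($Y{\left(O \right)} = \left(-1\right) 4 = -4$)
$Y{\left(-10 \right)} \left(-10 + z\right)^{2} - 379 = - 4 \left(-10 + 0\right)^{2} - 379 = - 4 \left(-10\right)^{2} - 379 = \left(-4\right) 100 - 379 = -400 - 379 = -779$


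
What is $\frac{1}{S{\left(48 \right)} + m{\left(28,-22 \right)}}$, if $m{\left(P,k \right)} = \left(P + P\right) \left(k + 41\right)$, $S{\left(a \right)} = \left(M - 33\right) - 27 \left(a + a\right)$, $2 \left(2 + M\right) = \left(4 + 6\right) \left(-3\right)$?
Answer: $- \frac{1}{1578} \approx -0.00063371$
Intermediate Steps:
$M = -17$ ($M = -2 + \frac{\left(4 + 6\right) \left(-3\right)}{2} = -2 + \frac{10 \left(-3\right)}{2} = -2 + \frac{1}{2} \left(-30\right) = -2 - 15 = -17$)
$S{\left(a \right)} = -50 - 54 a$ ($S{\left(a \right)} = \left(-17 - 33\right) - 27 \left(a + a\right) = -50 - 27 \cdot 2 a = -50 - 54 a$)
$m{\left(P,k \right)} = 2 P \left(41 + k\right)$
$\frac{1}{S{\left(48 \right)} + m{\left(28,-22 \right)}} = \frac{1}{\left(-50 - 2592\right) + 2 \cdot 28 \left(41 - 22\right)} = \frac{1}{\left(-50 - 2592\right) + 2 \cdot 28 \cdot 19} = \frac{1}{-2642 + 1064} = \frac{1}{-1578} = - \frac{1}{1578}$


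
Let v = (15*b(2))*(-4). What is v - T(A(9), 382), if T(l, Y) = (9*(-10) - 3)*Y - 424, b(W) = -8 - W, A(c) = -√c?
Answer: 36550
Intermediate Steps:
T(l, Y) = -424 - 93*Y (T(l, Y) = (-90 - 3)*Y - 424 = -93*Y - 424 = -424 - 93*Y)
v = 600 (v = (15*(-8 - 1*2))*(-4) = (15*(-8 - 2))*(-4) = (15*(-10))*(-4) = -150*(-4) = 600)
v - T(A(9), 382) = 600 - (-424 - 93*382) = 600 - (-424 - 35526) = 600 - 1*(-35950) = 600 + 35950 = 36550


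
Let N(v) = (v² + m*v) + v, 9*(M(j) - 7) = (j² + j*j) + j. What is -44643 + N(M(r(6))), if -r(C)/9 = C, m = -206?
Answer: 243513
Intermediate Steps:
r(C) = -9*C
M(j) = 7 + j/9 + 2*j²/9 (M(j) = 7 + ((j² + j*j) + j)/9 = 7 + ((j² + j²) + j)/9 = 7 + (2*j² + j)/9 = 7 + (j + 2*j²)/9 = 7 + (j/9 + 2*j²/9) = 7 + j/9 + 2*j²/9)
N(v) = v² - 205*v (N(v) = (v² - 206*v) + v = v² - 205*v)
-44643 + N(M(r(6))) = -44643 + (7 + (-9*6)/9 + 2*(-9*6)²/9)*(-205 + (7 + (-9*6)/9 + 2*(-9*6)²/9)) = -44643 + (7 + (⅑)*(-54) + (2/9)*(-54)²)*(-205 + (7 + (⅑)*(-54) + (2/9)*(-54)²)) = -44643 + (7 - 6 + (2/9)*2916)*(-205 + (7 - 6 + (2/9)*2916)) = -44643 + (7 - 6 + 648)*(-205 + (7 - 6 + 648)) = -44643 + 649*(-205 + 649) = -44643 + 649*444 = -44643 + 288156 = 243513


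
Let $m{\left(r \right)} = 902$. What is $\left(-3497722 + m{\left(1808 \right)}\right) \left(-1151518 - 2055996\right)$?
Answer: $11216099105480$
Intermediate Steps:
$\left(-3497722 + m{\left(1808 \right)}\right) \left(-1151518 - 2055996\right) = \left(-3497722 + 902\right) \left(-1151518 - 2055996\right) = \left(-3496820\right) \left(-3207514\right) = 11216099105480$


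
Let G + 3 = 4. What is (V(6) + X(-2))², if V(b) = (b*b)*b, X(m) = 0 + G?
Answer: 47089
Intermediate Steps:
G = 1 (G = -3 + 4 = 1)
X(m) = 1 (X(m) = 0 + 1 = 1)
V(b) = b³ (V(b) = b²*b = b³)
(V(6) + X(-2))² = (6³ + 1)² = (216 + 1)² = 217² = 47089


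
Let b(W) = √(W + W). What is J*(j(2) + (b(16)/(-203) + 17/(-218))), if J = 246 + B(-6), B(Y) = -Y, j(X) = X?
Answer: 52794/109 - 144*√2/29 ≈ 477.33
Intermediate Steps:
b(W) = √2*√W (b(W) = √(2*W) = √2*√W)
J = 252 (J = 246 - 1*(-6) = 246 + 6 = 252)
J*(j(2) + (b(16)/(-203) + 17/(-218))) = 252*(2 + ((√2*√16)/(-203) + 17/(-218))) = 252*(2 + ((√2*4)*(-1/203) + 17*(-1/218))) = 252*(2 + ((4*√2)*(-1/203) - 17/218)) = 252*(2 + (-4*√2/203 - 17/218)) = 252*(2 + (-17/218 - 4*√2/203)) = 252*(419/218 - 4*√2/203) = 52794/109 - 144*√2/29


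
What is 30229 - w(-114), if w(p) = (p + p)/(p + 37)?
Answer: 2327405/77 ≈ 30226.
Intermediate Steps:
w(p) = 2*p/(37 + p) (w(p) = (2*p)/(37 + p) = 2*p/(37 + p))
30229 - w(-114) = 30229 - 2*(-114)/(37 - 114) = 30229 - 2*(-114)/(-77) = 30229 - 2*(-114)*(-1)/77 = 30229 - 1*228/77 = 30229 - 228/77 = 2327405/77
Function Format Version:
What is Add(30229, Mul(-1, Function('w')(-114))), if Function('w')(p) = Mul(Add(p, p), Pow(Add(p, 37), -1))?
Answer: Rational(2327405, 77) ≈ 30226.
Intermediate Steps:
Function('w')(p) = Mul(2, p, Pow(Add(37, p), -1)) (Function('w')(p) = Mul(Mul(2, p), Pow(Add(37, p), -1)) = Mul(2, p, Pow(Add(37, p), -1)))
Add(30229, Mul(-1, Function('w')(-114))) = Add(30229, Mul(-1, Mul(2, -114, Pow(Add(37, -114), -1)))) = Add(30229, Mul(-1, Mul(2, -114, Pow(-77, -1)))) = Add(30229, Mul(-1, Mul(2, -114, Rational(-1, 77)))) = Add(30229, Mul(-1, Rational(228, 77))) = Add(30229, Rational(-228, 77)) = Rational(2327405, 77)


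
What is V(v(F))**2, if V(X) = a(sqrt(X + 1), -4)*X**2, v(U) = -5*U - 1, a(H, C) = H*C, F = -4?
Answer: 41702720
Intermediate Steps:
a(H, C) = C*H
v(U) = -1 - 5*U
V(X) = -4*X**2*sqrt(1 + X) (V(X) = (-4*sqrt(X + 1))*X**2 = (-4*sqrt(1 + X))*X**2 = -4*X**2*sqrt(1 + X))
V(v(F))**2 = (-4*(-1 - 5*(-4))**2*sqrt(1 + (-1 - 5*(-4))))**2 = (-4*(-1 + 20)**2*sqrt(1 + (-1 + 20)))**2 = (-4*19**2*sqrt(1 + 19))**2 = (-4*361*sqrt(20))**2 = (-4*361*2*sqrt(5))**2 = (-2888*sqrt(5))**2 = 41702720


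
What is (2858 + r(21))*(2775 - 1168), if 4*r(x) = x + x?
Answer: 9219359/2 ≈ 4.6097e+6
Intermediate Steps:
r(x) = x/2 (r(x) = (x + x)/4 = (2*x)/4 = x/2)
(2858 + r(21))*(2775 - 1168) = (2858 + (1/2)*21)*(2775 - 1168) = (2858 + 21/2)*1607 = (5737/2)*1607 = 9219359/2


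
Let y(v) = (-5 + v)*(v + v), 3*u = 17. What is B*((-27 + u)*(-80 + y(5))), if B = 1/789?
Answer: 5120/2367 ≈ 2.1631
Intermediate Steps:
u = 17/3 (u = (⅓)*17 = 17/3 ≈ 5.6667)
y(v) = 2*v*(-5 + v) (y(v) = (-5 + v)*(2*v) = 2*v*(-5 + v))
B = 1/789 ≈ 0.0012674
B*((-27 + u)*(-80 + y(5))) = ((-27 + 17/3)*(-80 + 2*5*(-5 + 5)))/789 = (-64*(-80 + 2*5*0)/3)/789 = (-64*(-80 + 0)/3)/789 = (-64/3*(-80))/789 = (1/789)*(5120/3) = 5120/2367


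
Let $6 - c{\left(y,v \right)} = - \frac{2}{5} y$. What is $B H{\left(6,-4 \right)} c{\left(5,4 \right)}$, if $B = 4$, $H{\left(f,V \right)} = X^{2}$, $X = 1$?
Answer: $32$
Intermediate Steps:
$c{\left(y,v \right)} = 6 + \frac{2 y}{5}$ ($c{\left(y,v \right)} = 6 - - \frac{2}{5} y = 6 - \left(-2\right) \frac{1}{5} y = 6 - - \frac{2 y}{5} = 6 + \frac{2 y}{5}$)
$H{\left(f,V \right)} = 1$ ($H{\left(f,V \right)} = 1^{2} = 1$)
$B H{\left(6,-4 \right)} c{\left(5,4 \right)} = 4 \cdot 1 \left(6 + \frac{2}{5} \cdot 5\right) = 4 \left(6 + 2\right) = 4 \cdot 8 = 32$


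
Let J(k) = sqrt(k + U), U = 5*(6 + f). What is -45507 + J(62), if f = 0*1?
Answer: -45507 + 2*sqrt(23) ≈ -45497.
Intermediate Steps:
f = 0
U = 30 (U = 5*(6 + 0) = 5*6 = 30)
J(k) = sqrt(30 + k) (J(k) = sqrt(k + 30) = sqrt(30 + k))
-45507 + J(62) = -45507 + sqrt(30 + 62) = -45507 + sqrt(92) = -45507 + 2*sqrt(23)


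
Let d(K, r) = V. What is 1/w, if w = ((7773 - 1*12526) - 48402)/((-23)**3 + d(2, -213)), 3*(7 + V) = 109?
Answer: 36413/159465 ≈ 0.22834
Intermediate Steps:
V = 88/3 (V = -7 + (1/3)*109 = -7 + 109/3 = 88/3 ≈ 29.333)
d(K, r) = 88/3
w = 159465/36413 (w = ((7773 - 1*12526) - 48402)/((-23)**3 + 88/3) = ((7773 - 12526) - 48402)/(-12167 + 88/3) = (-4753 - 48402)/(-36413/3) = -53155*(-3/36413) = 159465/36413 ≈ 4.3793)
1/w = 1/(159465/36413) = 36413/159465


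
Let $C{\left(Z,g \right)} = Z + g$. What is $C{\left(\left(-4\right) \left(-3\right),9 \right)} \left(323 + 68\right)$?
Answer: $8211$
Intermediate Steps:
$C{\left(\left(-4\right) \left(-3\right),9 \right)} \left(323 + 68\right) = \left(\left(-4\right) \left(-3\right) + 9\right) \left(323 + 68\right) = \left(12 + 9\right) 391 = 21 \cdot 391 = 8211$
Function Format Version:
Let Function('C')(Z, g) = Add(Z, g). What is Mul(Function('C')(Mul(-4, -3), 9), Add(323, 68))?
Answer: 8211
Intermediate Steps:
Mul(Function('C')(Mul(-4, -3), 9), Add(323, 68)) = Mul(Add(Mul(-4, -3), 9), Add(323, 68)) = Mul(Add(12, 9), 391) = Mul(21, 391) = 8211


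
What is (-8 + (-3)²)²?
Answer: 1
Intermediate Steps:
(-8 + (-3)²)² = (-8 + 9)² = 1² = 1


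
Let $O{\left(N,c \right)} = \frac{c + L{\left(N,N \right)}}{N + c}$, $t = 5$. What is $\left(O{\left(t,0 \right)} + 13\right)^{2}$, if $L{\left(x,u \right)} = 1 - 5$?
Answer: $\frac{3721}{25} \approx 148.84$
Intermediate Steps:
$L{\left(x,u \right)} = -4$
$O{\left(N,c \right)} = \frac{-4 + c}{N + c}$ ($O{\left(N,c \right)} = \frac{c - 4}{N + c} = \frac{-4 + c}{N + c}$)
$\left(O{\left(t,0 \right)} + 13\right)^{2} = \left(\frac{-4 + 0}{5 + 0} + 13\right)^{2} = \left(\frac{1}{5} \left(-4\right) + 13\right)^{2} = \left(- \frac{4}{5} + 13\right)^{2} = \left(\frac{61}{5}\right)^{2} = \frac{3721}{25}$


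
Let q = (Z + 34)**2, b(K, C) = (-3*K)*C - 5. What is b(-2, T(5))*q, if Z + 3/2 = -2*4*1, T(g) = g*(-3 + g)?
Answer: 132055/4 ≈ 33014.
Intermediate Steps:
Z = -19/2 (Z = -3/2 - 2*4*1 = -3/2 - 8*1 = -3/2 - 8 = -19/2 ≈ -9.5000)
b(K, C) = -5 - 3*C*K (b(K, C) = -3*C*K - 5 = -5 - 3*C*K)
q = 2401/4 (q = (-19/2 + 34)**2 = (49/2)**2 = 2401/4 ≈ 600.25)
b(-2, T(5))*q = (-5 - 3*5*(-3 + 5)*(-2))*(2401/4) = (-5 - 3*5*2*(-2))*(2401/4) = (-5 - 3*10*(-2))*(2401/4) = (-5 + 60)*(2401/4) = 55*(2401/4) = 132055/4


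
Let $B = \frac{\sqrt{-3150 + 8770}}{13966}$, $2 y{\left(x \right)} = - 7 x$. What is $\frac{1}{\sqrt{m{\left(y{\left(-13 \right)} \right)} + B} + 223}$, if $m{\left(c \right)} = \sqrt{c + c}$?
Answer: $\frac{1}{223 + \sqrt{\sqrt{91} + \frac{\sqrt{1405}}{6983}}} \approx 0.004423$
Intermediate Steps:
$y{\left(x \right)} = - \frac{7 x}{2}$ ($y{\left(x \right)} = \frac{\left(-7\right) x}{2} = - \frac{7 x}{2}$)
$m{\left(c \right)} = \sqrt{2} \sqrt{c}$ ($m{\left(c \right)} = \sqrt{2 c} = \sqrt{2} \sqrt{c}$)
$B = \frac{\sqrt{1405}}{6983}$ ($B = \sqrt{5620} \cdot \frac{1}{13966} = 2 \sqrt{1405} \cdot \frac{1}{13966} = \frac{\sqrt{1405}}{6983} \approx 0.0053678$)
$\frac{1}{\sqrt{m{\left(y{\left(-13 \right)} \right)} + B} + 223} = \frac{1}{\sqrt{\sqrt{2} \sqrt{\left(- \frac{7}{2}\right) \left(-13\right)} + \frac{\sqrt{1405}}{6983}} + 223} = \frac{1}{\sqrt{\sqrt{2} \sqrt{\frac{91}{2}} + \frac{\sqrt{1405}}{6983}} + 223} = \frac{1}{\sqrt{\sqrt{2} \frac{\sqrt{182}}{2} + \frac{\sqrt{1405}}{6983}} + 223} = \frac{1}{\sqrt{\sqrt{91} + \frac{\sqrt{1405}}{6983}} + 223} = \frac{1}{223 + \sqrt{\sqrt{91} + \frac{\sqrt{1405}}{6983}}}$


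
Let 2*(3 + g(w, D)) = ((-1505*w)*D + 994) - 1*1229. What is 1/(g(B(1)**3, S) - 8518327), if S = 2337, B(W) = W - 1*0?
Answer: -1/10277040 ≈ -9.7304e-8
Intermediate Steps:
B(W) = W (B(W) = W + 0 = W)
g(w, D) = -241/2 - 1505*D*w/2 (g(w, D) = -3 + (((-1505*w)*D + 994) - 1*1229)/2 = -3 + ((-1505*D*w + 994) - 1229)/2 = -3 + ((994 - 1505*D*w) - 1229)/2 = -3 + (-235 - 1505*D*w)/2 = -3 + (-235/2 - 1505*D*w/2) = -241/2 - 1505*D*w/2)
1/(g(B(1)**3, S) - 8518327) = 1/((-241/2 - 1505/2*2337*1**3) - 8518327) = 1/((-241/2 - 1505/2*2337*1) - 8518327) = 1/((-241/2 - 3517185/2) - 8518327) = 1/(-1758713 - 8518327) = 1/(-10277040) = -1/10277040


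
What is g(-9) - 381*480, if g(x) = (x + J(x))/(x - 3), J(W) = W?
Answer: -365757/2 ≈ -1.8288e+5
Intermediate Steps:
g(x) = 2*x/(-3 + x) (g(x) = (x + x)/(x - 3) = (2*x)/(-3 + x) = 2*x/(-3 + x))
g(-9) - 381*480 = 2*(-9)/(-3 - 9) - 381*480 = 2*(-9)/(-12) - 182880 = 2*(-9)*(-1/12) - 182880 = 3/2 - 182880 = -365757/2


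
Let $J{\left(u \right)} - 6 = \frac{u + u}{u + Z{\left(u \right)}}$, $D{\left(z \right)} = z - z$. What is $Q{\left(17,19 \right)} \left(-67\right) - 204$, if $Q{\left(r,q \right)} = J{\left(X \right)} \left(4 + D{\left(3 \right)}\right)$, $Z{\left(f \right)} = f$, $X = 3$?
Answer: $-2080$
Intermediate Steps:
$D{\left(z \right)} = 0$
$J{\left(u \right)} = 7$ ($J{\left(u \right)} = 6 + \frac{u + u}{u + u} = 6 + \frac{2 u}{2 u} = 6 + 2 u \frac{1}{2 u} = 6 + 1 = 7$)
$Q{\left(r,q \right)} = 28$ ($Q{\left(r,q \right)} = 7 \left(4 + 0\right) = 7 \cdot 4 = 28$)
$Q{\left(17,19 \right)} \left(-67\right) - 204 = 28 \left(-67\right) - 204 = -1876 - 204 = -2080$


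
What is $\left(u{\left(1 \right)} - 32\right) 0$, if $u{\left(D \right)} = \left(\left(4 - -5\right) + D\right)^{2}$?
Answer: $0$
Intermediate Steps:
$u{\left(D \right)} = \left(9 + D\right)^{2}$ ($u{\left(D \right)} = \left(\left(4 + 5\right) + D\right)^{2} = \left(9 + D\right)^{2}$)
$\left(u{\left(1 \right)} - 32\right) 0 = \left(\left(9 + 1\right)^{2} - 32\right) 0 = \left(10^{2} - 32\right) 0 = \left(100 - 32\right) 0 = 68 \cdot 0 = 0$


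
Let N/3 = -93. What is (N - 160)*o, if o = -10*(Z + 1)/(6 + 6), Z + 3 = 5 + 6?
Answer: 6585/2 ≈ 3292.5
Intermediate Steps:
N = -279 (N = 3*(-93) = -279)
Z = 8 (Z = -3 + (5 + 6) = -3 + 11 = 8)
o = -15/2 (o = -10*(8 + 1)/(6 + 6) = -90/12 = -10*¾ = -15/2 ≈ -7.5000)
(N - 160)*o = (-279 - 160)*(-15/2) = -439*(-15/2) = 6585/2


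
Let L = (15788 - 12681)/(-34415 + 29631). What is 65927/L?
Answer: -24261136/239 ≈ -1.0151e+5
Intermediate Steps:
L = -239/368 (L = 3107/(-4784) = 3107*(-1/4784) = -239/368 ≈ -0.64946)
65927/L = 65927/(-239/368) = 65927*(-368/239) = -24261136/239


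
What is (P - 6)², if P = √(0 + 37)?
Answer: (6 - √37)² ≈ 0.0068496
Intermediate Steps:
P = √37 ≈ 6.0828
(P - 6)² = (√37 - 6)² = (-6 + √37)²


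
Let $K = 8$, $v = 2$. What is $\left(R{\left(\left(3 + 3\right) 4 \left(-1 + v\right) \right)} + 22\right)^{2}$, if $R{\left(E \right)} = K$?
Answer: $900$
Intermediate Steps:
$R{\left(E \right)} = 8$
$\left(R{\left(\left(3 + 3\right) 4 \left(-1 + v\right) \right)} + 22\right)^{2} = \left(8 + 22\right)^{2} = 30^{2} = 900$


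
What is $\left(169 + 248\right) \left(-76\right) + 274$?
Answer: $-31418$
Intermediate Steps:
$\left(169 + 248\right) \left(-76\right) + 274 = 417 \left(-76\right) + 274 = -31692 + 274 = -31418$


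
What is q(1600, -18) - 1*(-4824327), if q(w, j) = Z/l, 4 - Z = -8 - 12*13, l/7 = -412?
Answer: 496905675/103 ≈ 4.8243e+6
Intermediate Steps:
l = -2884 (l = 7*(-412) = -2884)
Z = 168 (Z = 4 - (-8 - 12*13) = 4 - (-8 - 156) = 4 - 1*(-164) = 4 + 164 = 168)
q(w, j) = -6/103 (q(w, j) = 168/(-2884) = 168*(-1/2884) = -6/103)
q(1600, -18) - 1*(-4824327) = -6/103 - 1*(-4824327) = -6/103 + 4824327 = 496905675/103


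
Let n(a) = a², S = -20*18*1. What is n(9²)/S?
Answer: -729/40 ≈ -18.225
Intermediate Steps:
S = -360 (S = -360*1 = -360)
n(9²)/S = (9²)²/(-360) = 81²*(-1/360) = 6561*(-1/360) = -729/40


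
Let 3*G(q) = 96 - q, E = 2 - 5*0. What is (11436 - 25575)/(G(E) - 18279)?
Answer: 42417/54743 ≈ 0.77484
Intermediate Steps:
E = 2 (E = 2 + 0 = 2)
G(q) = 32 - q/3 (G(q) = (96 - q)/3 = 32 - q/3)
(11436 - 25575)/(G(E) - 18279) = (11436 - 25575)/((32 - ⅓*2) - 18279) = -14139/((32 - ⅔) - 18279) = -14139/(94/3 - 18279) = -14139/(-54743/3) = -14139*(-3/54743) = 42417/54743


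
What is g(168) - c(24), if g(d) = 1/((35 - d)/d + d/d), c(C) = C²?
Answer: -2856/5 ≈ -571.20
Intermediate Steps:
g(d) = 1/(1 + (35 - d)/d) (g(d) = 1/((35 - d)/d + 1) = 1/(1 + (35 - d)/d))
g(168) - c(24) = (1/35)*168 - 1*24² = 24/5 - 1*576 = 24/5 - 576 = -2856/5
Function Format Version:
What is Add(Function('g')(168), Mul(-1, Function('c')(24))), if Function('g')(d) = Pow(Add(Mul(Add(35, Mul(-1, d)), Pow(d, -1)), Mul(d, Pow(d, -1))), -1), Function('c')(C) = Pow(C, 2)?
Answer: Rational(-2856, 5) ≈ -571.20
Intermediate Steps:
Function('g')(d) = Pow(Add(1, Mul(Pow(d, -1), Add(35, Mul(-1, d)))), -1) (Function('g')(d) = Pow(Add(Mul(Pow(d, -1), Add(35, Mul(-1, d))), 1), -1) = Pow(Add(1, Mul(Pow(d, -1), Add(35, Mul(-1, d)))), -1))
Add(Function('g')(168), Mul(-1, Function('c')(24))) = Add(Mul(Rational(1, 35), 168), Mul(-1, Pow(24, 2))) = Add(Rational(24, 5), Mul(-1, 576)) = Add(Rational(24, 5), -576) = Rational(-2856, 5)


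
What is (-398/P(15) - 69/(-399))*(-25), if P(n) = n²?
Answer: 47759/1197 ≈ 39.899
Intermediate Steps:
(-398/P(15) - 69/(-399))*(-25) = (-398/(15²) - 69/(-399))*(-25) = (-398/225 - 69*(-1/399))*(-25) = (-398*1/225 + 23/133)*(-25) = (-398/225 + 23/133)*(-25) = -47759/29925*(-25) = 47759/1197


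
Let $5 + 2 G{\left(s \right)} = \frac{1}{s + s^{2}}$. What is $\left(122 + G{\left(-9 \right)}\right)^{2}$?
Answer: $\frac{296149681}{20736} \approx 14282.0$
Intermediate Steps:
$G{\left(s \right)} = - \frac{5}{2} + \frac{1}{2 \left(s + s^{2}\right)}$
$\left(122 + G{\left(-9 \right)}\right)^{2} = \left(122 + \frac{1 - -45 - 5 \left(-9\right)^{2}}{2 \left(-9\right) \left(1 - 9\right)}\right)^{2} = \left(122 + \frac{1}{2} \left(- \frac{1}{9}\right) \frac{1}{-8} \left(1 + 45 - 405\right)\right)^{2} = \left(122 + \frac{1}{2} \left(- \frac{1}{9}\right) \left(- \frac{1}{8}\right) \left(1 + 45 - 405\right)\right)^{2} = \left(122 + \frac{1}{2} \left(- \frac{1}{9}\right) \left(- \frac{1}{8}\right) \left(-359\right)\right)^{2} = \left(122 - \frac{359}{144}\right)^{2} = \left(\frac{17209}{144}\right)^{2} = \frac{296149681}{20736}$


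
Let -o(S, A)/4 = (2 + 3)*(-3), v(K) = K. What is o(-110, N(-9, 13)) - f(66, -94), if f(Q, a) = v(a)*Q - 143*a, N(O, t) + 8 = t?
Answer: -7178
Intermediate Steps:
N(O, t) = -8 + t
f(Q, a) = -143*a + Q*a (f(Q, a) = a*Q - 143*a = Q*a - 143*a = -143*a + Q*a)
o(S, A) = 60 (o(S, A) = -4*(2 + 3)*(-3) = -20*(-3) = -4*(-15) = 60)
o(-110, N(-9, 13)) - f(66, -94) = 60 - (-94)*(-143 + 66) = 60 - (-94)*(-77) = 60 - 1*7238 = 60 - 7238 = -7178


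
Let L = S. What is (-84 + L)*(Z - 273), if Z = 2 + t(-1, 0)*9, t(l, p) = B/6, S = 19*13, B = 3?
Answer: -86879/2 ≈ -43440.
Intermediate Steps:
S = 247
t(l, p) = ½ (t(l, p) = 3/6 = (⅙)*3 = ½)
Z = 13/2 (Z = 2 + (½)*9 = 2 + 9/2 = 13/2 ≈ 6.5000)
L = 247
(-84 + L)*(Z - 273) = (-84 + 247)*(13/2 - 273) = 163*(-533/2) = -86879/2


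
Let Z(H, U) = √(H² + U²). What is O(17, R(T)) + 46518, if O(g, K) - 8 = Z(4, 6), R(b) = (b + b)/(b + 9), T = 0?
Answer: 46526 + 2*√13 ≈ 46533.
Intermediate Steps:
R(b) = 2*b/(9 + b) (R(b) = (2*b)/(9 + b) = 2*b/(9 + b))
O(g, K) = 8 + 2*√13 (O(g, K) = 8 + √(4² + 6²) = 8 + √(16 + 36) = 8 + √52 = 8 + 2*√13)
O(17, R(T)) + 46518 = (8 + 2*√13) + 46518 = 46526 + 2*√13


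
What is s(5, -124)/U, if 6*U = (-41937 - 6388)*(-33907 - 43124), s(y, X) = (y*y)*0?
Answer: 0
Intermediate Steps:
s(y, X) = 0 (s(y, X) = y**2*0 = 0)
U = 1240841025/2 (U = ((-41937 - 6388)*(-33907 - 43124))/6 = (-48325*(-77031))/6 = (1/6)*3722523075 = 1240841025/2 ≈ 6.2042e+8)
s(5, -124)/U = 0/(1240841025/2) = 0*(2/1240841025) = 0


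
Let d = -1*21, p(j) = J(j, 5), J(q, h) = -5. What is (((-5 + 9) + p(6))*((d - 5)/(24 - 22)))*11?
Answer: 143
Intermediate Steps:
p(j) = -5
d = -21
(((-5 + 9) + p(6))*((d - 5)/(24 - 22)))*11 = (((-5 + 9) - 5)*((-21 - 5)/(24 - 22)))*11 = ((4 - 5)*(-26/2))*11 = -(-26)/2*11 = -1*(-13)*11 = 13*11 = 143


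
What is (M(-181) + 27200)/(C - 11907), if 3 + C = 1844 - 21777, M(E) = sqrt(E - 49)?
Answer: -27200/31843 - I*sqrt(230)/31843 ≈ -0.85419 - 0.00047627*I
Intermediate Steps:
M(E) = sqrt(-49 + E)
C = -19936 (C = -3 + (1844 - 21777) = -3 - 19933 = -19936)
(M(-181) + 27200)/(C - 11907) = (sqrt(-49 - 181) + 27200)/(-19936 - 11907) = (sqrt(-230) + 27200)/(-31843) = (I*sqrt(230) + 27200)*(-1/31843) = (27200 + I*sqrt(230))*(-1/31843) = -27200/31843 - I*sqrt(230)/31843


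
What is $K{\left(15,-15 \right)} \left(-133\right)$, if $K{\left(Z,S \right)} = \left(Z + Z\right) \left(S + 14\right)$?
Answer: $3990$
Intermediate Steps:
$K{\left(Z,S \right)} = 2 Z \left(14 + S\right)$
$K{\left(15,-15 \right)} \left(-133\right) = 2 \cdot 15 \left(14 - 15\right) \left(-133\right) = 2 \cdot 15 \left(-1\right) \left(-133\right) = \left(-30\right) \left(-133\right) = 3990$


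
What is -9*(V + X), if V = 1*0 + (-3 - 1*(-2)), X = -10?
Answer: 99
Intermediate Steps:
V = -1 (V = 0 + (-3 + 2) = 0 - 1 = -1)
-9*(V + X) = -9*(-1 - 10) = -9*(-11) = 99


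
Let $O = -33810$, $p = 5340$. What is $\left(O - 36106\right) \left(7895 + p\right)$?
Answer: $-925338260$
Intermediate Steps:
$\left(O - 36106\right) \left(7895 + p\right) = \left(-33810 - 36106\right) \left(7895 + 5340\right) = \left(-69916\right) 13235 = -925338260$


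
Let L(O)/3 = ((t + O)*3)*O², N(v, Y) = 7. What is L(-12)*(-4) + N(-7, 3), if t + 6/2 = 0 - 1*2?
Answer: 88135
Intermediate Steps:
t = -5 (t = -3 + (0 - 1*2) = -3 + (0 - 2) = -3 - 2 = -5)
L(O) = 3*O²*(-15 + 3*O) (L(O) = 3*(((-5 + O)*3)*O²) = 3*((-15 + 3*O)*O²) = 3*(O²*(-15 + 3*O)) = 3*O²*(-15 + 3*O))
L(-12)*(-4) + N(-7, 3) = (9*(-12)²*(-5 - 12))*(-4) + 7 = (9*144*(-17))*(-4) + 7 = -22032*(-4) + 7 = 88128 + 7 = 88135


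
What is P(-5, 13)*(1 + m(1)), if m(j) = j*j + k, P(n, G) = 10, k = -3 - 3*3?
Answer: -100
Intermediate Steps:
k = -12 (k = -3 - 9 = -12)
m(j) = -12 + j**2 (m(j) = j*j - 12 = j**2 - 12 = -12 + j**2)
P(-5, 13)*(1 + m(1)) = 10*(1 + (-12 + 1**2)) = 10*(1 + (-12 + 1)) = 10*(1 - 11) = 10*(-10) = -100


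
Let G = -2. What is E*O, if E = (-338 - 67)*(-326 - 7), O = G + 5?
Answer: 404595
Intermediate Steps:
O = 3 (O = -2 + 5 = 3)
E = 134865 (E = -405*(-333) = 134865)
E*O = 134865*3 = 404595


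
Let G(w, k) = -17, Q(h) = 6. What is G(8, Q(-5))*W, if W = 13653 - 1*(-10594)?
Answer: -412199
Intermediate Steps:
W = 24247 (W = 13653 + 10594 = 24247)
G(8, Q(-5))*W = -17*24247 = -412199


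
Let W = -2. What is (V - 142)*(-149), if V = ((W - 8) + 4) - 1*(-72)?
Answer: 11324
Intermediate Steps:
V = 66 (V = ((-2 - 8) + 4) - 1*(-72) = (-10 + 4) + 72 = -6 + 72 = 66)
(V - 142)*(-149) = (66 - 142)*(-149) = -76*(-149) = 11324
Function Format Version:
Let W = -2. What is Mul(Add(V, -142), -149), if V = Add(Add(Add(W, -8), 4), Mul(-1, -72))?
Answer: 11324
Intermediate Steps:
V = 66 (V = Add(Add(Add(-2, -8), 4), Mul(-1, -72)) = Add(Add(-10, 4), 72) = Add(-6, 72) = 66)
Mul(Add(V, -142), -149) = Mul(Add(66, -142), -149) = Mul(-76, -149) = 11324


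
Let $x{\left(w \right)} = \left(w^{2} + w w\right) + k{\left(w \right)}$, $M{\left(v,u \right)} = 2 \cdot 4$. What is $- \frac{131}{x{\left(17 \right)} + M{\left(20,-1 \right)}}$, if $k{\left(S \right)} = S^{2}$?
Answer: $- \frac{131}{875} \approx -0.14971$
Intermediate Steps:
$M{\left(v,u \right)} = 8$
$x{\left(w \right)} = 3 w^{2}$ ($x{\left(w \right)} = \left(w^{2} + w w\right) + w^{2} = \left(w^{2} + w^{2}\right) + w^{2} = 2 w^{2} + w^{2} = 3 w^{2}$)
$- \frac{131}{x{\left(17 \right)} + M{\left(20,-1 \right)}} = - \frac{131}{3 \cdot 17^{2} + 8} = - \frac{131}{3 \cdot 289 + 8} = - \frac{131}{867 + 8} = - \frac{131}{875}$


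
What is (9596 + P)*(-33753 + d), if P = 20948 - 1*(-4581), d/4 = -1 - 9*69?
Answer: -1272965125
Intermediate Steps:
d = -2488 (d = 4*(-1 - 9*69) = 4*(-1 - 621) = 4*(-622) = -2488)
P = 25529 (P = 20948 + 4581 = 25529)
(9596 + P)*(-33753 + d) = (9596 + 25529)*(-33753 - 2488) = 35125*(-36241) = -1272965125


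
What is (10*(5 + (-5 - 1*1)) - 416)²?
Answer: 181476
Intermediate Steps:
(10*(5 + (-5 - 1*1)) - 416)² = (10*(5 + (-5 - 1)) - 416)² = (10*(5 - 6) - 416)² = (10*(-1) - 416)² = (-10 - 416)² = (-426)² = 181476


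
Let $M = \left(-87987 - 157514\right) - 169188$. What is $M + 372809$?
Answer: $-41880$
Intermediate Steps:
$M = -414689$ ($M = -245501 - 169188 = -414689$)
$M + 372809 = -414689 + 372809 = -41880$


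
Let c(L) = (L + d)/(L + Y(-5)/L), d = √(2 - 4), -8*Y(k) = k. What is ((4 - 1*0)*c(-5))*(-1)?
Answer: -160/41 + 32*I*√2/41 ≈ -3.9024 + 1.1038*I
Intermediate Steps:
Y(k) = -k/8
d = I*√2 (d = √(-2) = I*√2 ≈ 1.4142*I)
c(L) = (L + I*√2)/(L + 5/(8*L)) (c(L) = (L + I*√2)/(L + (-⅛*(-5))/L) = (L + I*√2)/(L + 5/(8*L)))
((4 - 1*0)*c(-5))*(-1) = ((4 - 1*0)*(8*(-5)*(-5 + I*√2)/(5 + 8*(-5)²)))*(-1) = ((4 + 0)*(8*(-5)*(-5 + I*√2)/(5 + 8*25)))*(-1) = (4*(8*(-5)*(-5 + I*√2)/(5 + 200)))*(-1) = (4*(8*(-5)*(-5 + I*√2)/205))*(-1) = (4*(8*(-5)*(1/205)*(-5 + I*√2)))*(-1) = (4*(40/41 - 8*I*√2/41))*(-1) = (160/41 - 32*I*√2/41)*(-1) = -160/41 + 32*I*√2/41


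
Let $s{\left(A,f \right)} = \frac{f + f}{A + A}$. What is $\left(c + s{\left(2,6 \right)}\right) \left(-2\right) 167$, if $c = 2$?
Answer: $-1670$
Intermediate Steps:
$s{\left(A,f \right)} = \frac{f}{A}$ ($s{\left(A,f \right)} = \frac{2 f}{2 A} = 2 f \frac{1}{2 A} = \frac{f}{A}$)
$\left(c + s{\left(2,6 \right)}\right) \left(-2\right) 167 = \left(2 + \frac{6}{2}\right) \left(-2\right) 167 = \left(2 + 6 \cdot \frac{1}{2}\right) \left(-2\right) 167 = \left(2 + 3\right) \left(-2\right) 167 = 5 \left(-2\right) 167 = \left(-10\right) 167 = -1670$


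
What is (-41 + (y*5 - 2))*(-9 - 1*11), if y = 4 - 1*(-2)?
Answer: 260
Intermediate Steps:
y = 6 (y = 4 + 2 = 6)
(-41 + (y*5 - 2))*(-9 - 1*11) = (-41 + (6*5 - 2))*(-9 - 1*11) = (-41 + (30 - 2))*(-9 - 11) = (-41 + 28)*(-20) = -13*(-20) = 260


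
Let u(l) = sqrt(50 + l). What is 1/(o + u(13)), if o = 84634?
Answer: 84634/7162913893 - 3*sqrt(7)/7162913893 ≈ 1.1814e-5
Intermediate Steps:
1/(o + u(13)) = 1/(84634 + sqrt(50 + 13)) = 1/(84634 + sqrt(63)) = 1/(84634 + 3*sqrt(7))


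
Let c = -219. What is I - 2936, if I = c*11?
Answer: -5345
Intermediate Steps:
I = -2409 (I = -219*11 = -2409)
I - 2936 = -2409 - 2936 = -5345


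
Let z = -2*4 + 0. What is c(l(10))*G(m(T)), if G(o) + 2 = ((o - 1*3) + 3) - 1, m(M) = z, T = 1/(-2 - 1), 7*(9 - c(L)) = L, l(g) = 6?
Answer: -627/7 ≈ -89.571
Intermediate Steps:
c(L) = 9 - L/7
z = -8 (z = -8 + 0 = -8)
T = -⅓ (T = 1/(-3) = -⅓ ≈ -0.33333)
m(M) = -8
G(o) = -3 + o (G(o) = -2 + (((o - 1*3) + 3) - 1) = -2 + (((o - 3) + 3) - 1) = -2 + (((-3 + o) + 3) - 1) = -2 + (o - 1) = -2 + (-1 + o) = -3 + o)
c(l(10))*G(m(T)) = (9 - ⅐*6)*(-3 - 8) = (9 - 6/7)*(-11) = (57/7)*(-11) = -627/7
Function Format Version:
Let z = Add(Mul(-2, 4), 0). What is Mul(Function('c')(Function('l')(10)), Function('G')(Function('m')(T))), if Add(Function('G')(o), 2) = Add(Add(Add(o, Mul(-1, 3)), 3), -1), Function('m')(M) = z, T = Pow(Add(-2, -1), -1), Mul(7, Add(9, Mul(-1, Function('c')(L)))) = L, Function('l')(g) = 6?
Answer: Rational(-627, 7) ≈ -89.571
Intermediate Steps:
Function('c')(L) = Add(9, Mul(Rational(-1, 7), L))
z = -8 (z = Add(-8, 0) = -8)
T = Rational(-1, 3) (T = Pow(-3, -1) = Rational(-1, 3) ≈ -0.33333)
Function('m')(M) = -8
Function('G')(o) = Add(-3, o) (Function('G')(o) = Add(-2, Add(Add(Add(o, Mul(-1, 3)), 3), -1)) = Add(-2, Add(Add(Add(o, -3), 3), -1)) = Add(-2, Add(Add(Add(-3, o), 3), -1)) = Add(-2, Add(o, -1)) = Add(-2, Add(-1, o)) = Add(-3, o))
Mul(Function('c')(Function('l')(10)), Function('G')(Function('m')(T))) = Mul(Add(9, Mul(Rational(-1, 7), 6)), Add(-3, -8)) = Mul(Add(9, Rational(-6, 7)), -11) = Mul(Rational(57, 7), -11) = Rational(-627, 7)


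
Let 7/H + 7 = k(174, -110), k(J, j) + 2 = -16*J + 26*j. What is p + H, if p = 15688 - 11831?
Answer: 21803614/5653 ≈ 3857.0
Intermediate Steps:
k(J, j) = -2 - 16*J + 26*j (k(J, j) = -2 + (-16*J + 26*j) = -2 - 16*J + 26*j)
p = 3857
H = -7/5653 (H = 7/(-7 + (-2 - 16*174 + 26*(-110))) = 7/(-7 + (-2 - 2784 - 2860)) = 7/(-7 - 5646) = 7/(-5653) = 7*(-1/5653) = -7/5653 ≈ -0.0012383)
p + H = 3857 - 7/5653 = 21803614/5653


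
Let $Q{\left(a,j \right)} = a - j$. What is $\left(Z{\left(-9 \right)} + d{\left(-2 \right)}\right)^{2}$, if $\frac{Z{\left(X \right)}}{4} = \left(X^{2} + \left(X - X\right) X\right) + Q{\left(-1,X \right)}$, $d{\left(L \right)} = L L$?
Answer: $129600$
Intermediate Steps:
$d{\left(L \right)} = L^{2}$
$Z{\left(X \right)} = -4 - 4 X + 4 X^{2}$ ($Z{\left(X \right)} = 4 \left(\left(X^{2} + \left(X - X\right) X\right) - \left(1 + X\right)\right) = 4 \left(\left(X^{2} + 0 X\right) - \left(1 + X\right)\right) = 4 \left(\left(X^{2} + 0\right) - \left(1 + X\right)\right) = 4 \left(X^{2} - \left(1 + X\right)\right) = 4 \left(-1 + X^{2} - X\right) = -4 - 4 X + 4 X^{2}$)
$\left(Z{\left(-9 \right)} + d{\left(-2 \right)}\right)^{2} = \left(\left(-4 - -36 + 4 \left(-9\right)^{2}\right) + \left(-2\right)^{2}\right)^{2} = \left(\left(-4 + 36 + 4 \cdot 81\right) + 4\right)^{2} = \left(\left(-4 + 36 + 324\right) + 4\right)^{2} = \left(356 + 4\right)^{2} = 360^{2} = 129600$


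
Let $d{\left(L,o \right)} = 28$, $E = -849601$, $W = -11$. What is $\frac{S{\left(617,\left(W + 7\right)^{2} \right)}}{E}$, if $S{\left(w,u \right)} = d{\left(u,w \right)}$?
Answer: $- \frac{28}{849601} \approx -3.2957 \cdot 10^{-5}$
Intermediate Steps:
$S{\left(w,u \right)} = 28$
$\frac{S{\left(617,\left(W + 7\right)^{2} \right)}}{E} = \frac{28}{-849601} = 28 \left(- \frac{1}{849601}\right) = - \frac{28}{849601}$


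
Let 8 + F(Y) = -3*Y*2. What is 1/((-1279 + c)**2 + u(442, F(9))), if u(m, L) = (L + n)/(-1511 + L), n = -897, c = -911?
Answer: 1573/7544266259 ≈ 2.0850e-7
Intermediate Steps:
F(Y) = -8 - 6*Y (F(Y) = -8 - 3*Y*2 = -8 - 6*Y)
u(m, L) = (-897 + L)/(-1511 + L) (u(m, L) = (L - 897)/(-1511 + L) = (-897 + L)/(-1511 + L))
1/((-1279 + c)**2 + u(442, F(9))) = 1/((-1279 - 911)**2 + (-897 + (-8 - 6*9))/(-1511 + (-8 - 6*9))) = 1/((-2190)**2 + (-897 + (-8 - 54))/(-1511 + (-8 - 54))) = 1/(4796100 + (-897 - 62)/(-1511 - 62)) = 1/(4796100 - 959/(-1573)) = 1/(4796100 - 1/1573*(-959)) = 1/(4796100 + 959/1573) = 1/(7544266259/1573) = 1573/7544266259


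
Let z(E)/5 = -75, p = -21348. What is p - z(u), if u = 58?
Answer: -20973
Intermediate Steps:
z(E) = -375 (z(E) = 5*(-75) = -375)
p - z(u) = -21348 - 1*(-375) = -21348 + 375 = -20973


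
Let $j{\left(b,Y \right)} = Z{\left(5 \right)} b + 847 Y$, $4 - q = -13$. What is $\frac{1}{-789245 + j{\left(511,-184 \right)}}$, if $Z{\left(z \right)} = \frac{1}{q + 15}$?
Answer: $- \frac{32}{30242465} \approx -1.0581 \cdot 10^{-6}$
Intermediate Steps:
$q = 17$ ($q = 4 - -13 = 4 + 13 = 17$)
$Z{\left(z \right)} = \frac{1}{32}$ ($Z{\left(z \right)} = \frac{1}{17 + 15} = \frac{1}{32}$)
$j{\left(b,Y \right)} = 847 Y + \frac{b}{32}$ ($j{\left(b,Y \right)} = \frac{b}{32} + 847 Y = 847 Y + \frac{b}{32}$)
$\frac{1}{-789245 + j{\left(511,-184 \right)}} = \frac{1}{-789245 + \left(847 \left(-184\right) + \frac{1}{32} \cdot 511\right)} = \frac{1}{-789245 + \left(-155848 + \frac{511}{32}\right)} = \frac{1}{-789245 - \frac{4986625}{32}} = \frac{1}{- \frac{30242465}{32}} = - \frac{32}{30242465}$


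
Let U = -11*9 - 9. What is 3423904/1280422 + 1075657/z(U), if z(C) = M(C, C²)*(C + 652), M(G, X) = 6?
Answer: 63112295905/189968064 ≈ 332.23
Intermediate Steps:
U = -108 (U = -99 - 9 = -108)
z(C) = 3912 + 6*C (z(C) = 6*(C + 652) = 6*(652 + C) = 3912 + 6*C)
3423904/1280422 + 1075657/z(U) = 3423904/1280422 + 1075657/(3912 + 6*(-108)) = 3423904*(1/1280422) + 1075657/(3912 - 648) = 155632/58201 + 1075657/3264 = 63112295905/189968064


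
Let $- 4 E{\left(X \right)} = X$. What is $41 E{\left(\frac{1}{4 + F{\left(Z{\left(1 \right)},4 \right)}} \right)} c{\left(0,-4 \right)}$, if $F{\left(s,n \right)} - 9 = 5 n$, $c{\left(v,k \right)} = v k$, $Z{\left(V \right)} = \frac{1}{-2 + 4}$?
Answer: $0$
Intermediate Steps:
$Z{\left(V \right)} = \frac{1}{2}$
$c{\left(v,k \right)} = k v$
$F{\left(s,n \right)} = 9 + 5 n$
$E{\left(X \right)} = - \frac{X}{4}$
$41 E{\left(\frac{1}{4 + F{\left(Z{\left(1 \right)},4 \right)}} \right)} c{\left(0,-4 \right)} = 41 \left(- \frac{1}{4 \left(4 + \left(9 + 5 \cdot 4\right)\right)}\right) \left(\left(-4\right) 0\right) = 41 \left(- \frac{1}{4 \left(4 + \left(9 + 20\right)\right)}\right) 0 = 41 \left(- \frac{1}{4 \left(4 + 29\right)}\right) 0 = 41 \left(- \frac{1}{4 \cdot 33}\right) 0 = 41 \left(\left(- \frac{1}{4}\right) \frac{1}{33}\right) 0 = 41 \left(- \frac{1}{132}\right) 0 = \left(- \frac{41}{132}\right) 0 = 0$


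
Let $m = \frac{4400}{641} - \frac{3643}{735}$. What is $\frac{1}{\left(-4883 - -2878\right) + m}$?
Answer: $- \frac{471135}{943726838} \approx -0.00049923$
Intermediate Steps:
$m = \frac{898837}{471135}$ ($m = 4400 \cdot \frac{1}{641} - \frac{3643}{735} = \frac{4400}{641} - \frac{3643}{735} = \frac{898837}{471135} \approx 1.9078$)
$\frac{1}{\left(-4883 - -2878\right) + m} = \frac{1}{\left(-4883 - -2878\right) + \frac{898837}{471135}} = \frac{1}{\left(-4883 + 2878\right) + \frac{898837}{471135}} = \frac{1}{-2005 + \frac{898837}{471135}} = \frac{1}{- \frac{943726838}{471135}} = - \frac{471135}{943726838}$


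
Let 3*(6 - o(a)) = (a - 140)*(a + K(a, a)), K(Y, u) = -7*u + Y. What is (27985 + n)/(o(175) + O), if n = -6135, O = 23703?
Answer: 1425/2212 ≈ 0.64421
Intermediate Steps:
K(Y, u) = Y - 7*u
o(a) = 6 + 5*a*(-140 + a)/3 (o(a) = 6 - (a - 140)*(a + (a - 7*a))/3 = 6 - (-140 + a)*(a - 6*a)/3 = 6 - (-140 + a)*(-5*a)/3 = 6 - (-5)*a*(-140 + a)/3 = 6 + 5*a*(-140 + a)/3)
(27985 + n)/(o(175) + O) = (27985 - 6135)/((6 - 700/3*175 + (5/3)*175²) + 23703) = 21850/((6 - 122500/3 + (5/3)*30625) + 23703) = 21850/((6 - 122500/3 + 153125/3) + 23703) = 21850/(30643/3 + 23703) = 21850/(101752/3) = 21850*(3/101752) = 1425/2212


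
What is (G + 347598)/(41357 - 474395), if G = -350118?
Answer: 420/72173 ≈ 0.0058194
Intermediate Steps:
(G + 347598)/(41357 - 474395) = (-350118 + 347598)/(41357 - 474395) = -2520/(-433038) = -2520*(-1/433038) = 420/72173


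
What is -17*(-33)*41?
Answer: 23001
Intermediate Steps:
-17*(-33)*41 = 561*41 = 23001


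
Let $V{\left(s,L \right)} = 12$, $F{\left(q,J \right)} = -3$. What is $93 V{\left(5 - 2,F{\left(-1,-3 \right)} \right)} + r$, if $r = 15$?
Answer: $1131$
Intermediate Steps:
$93 V{\left(5 - 2,F{\left(-1,-3 \right)} \right)} + r = 93 \cdot 12 + 15 = 1116 + 15 = 1131$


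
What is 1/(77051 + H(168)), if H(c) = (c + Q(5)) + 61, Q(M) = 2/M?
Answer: 5/386402 ≈ 1.2940e-5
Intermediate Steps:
H(c) = 307/5 + c (H(c) = (c + 2/5) + 61 = (c + 2*(⅕)) + 61 = (c + ⅖) + 61 = (⅖ + c) + 61 = 307/5 + c)
1/(77051 + H(168)) = 1/(77051 + (307/5 + 168)) = 1/(77051 + 1147/5) = 1/(386402/5) = 5/386402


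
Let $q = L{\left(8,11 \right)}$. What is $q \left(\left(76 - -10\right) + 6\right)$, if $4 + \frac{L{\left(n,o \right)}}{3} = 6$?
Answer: $552$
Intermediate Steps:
$L{\left(n,o \right)} = 6$ ($L{\left(n,o \right)} = -12 + 3 \cdot 6 = -12 + 18 = 6$)
$q = 6$
$q \left(\left(76 - -10\right) + 6\right) = 6 \left(\left(76 - -10\right) + 6\right) = 6 \left(\left(76 + 10\right) + 6\right) = 6 \left(86 + 6\right) = 6 \cdot 92 = 552$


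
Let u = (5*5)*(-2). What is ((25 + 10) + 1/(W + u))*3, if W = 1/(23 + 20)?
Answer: 225516/2149 ≈ 104.94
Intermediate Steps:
u = -50 (u = 25*(-2) = -50)
W = 1/43 ≈ 0.023256
((25 + 10) + 1/(W + u))*3 = ((25 + 10) + 1/(1/43 - 50))*3 = (35 + 1/(-2149/43))*3 = (35 - 43/2149)*3 = (75172/2149)*3 = 225516/2149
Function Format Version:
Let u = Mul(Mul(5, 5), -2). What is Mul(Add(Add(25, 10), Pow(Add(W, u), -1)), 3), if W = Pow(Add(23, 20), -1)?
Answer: Rational(225516, 2149) ≈ 104.94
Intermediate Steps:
u = -50 (u = Mul(25, -2) = -50)
W = Rational(1, 43) (W = Pow(43, -1) = Rational(1, 43) ≈ 0.023256)
Mul(Add(Add(25, 10), Pow(Add(W, u), -1)), 3) = Mul(Add(Add(25, 10), Pow(Add(Rational(1, 43), -50), -1)), 3) = Mul(Add(35, Pow(Rational(-2149, 43), -1)), 3) = Mul(Add(35, Rational(-43, 2149)), 3) = Mul(Rational(75172, 2149), 3) = Rational(225516, 2149)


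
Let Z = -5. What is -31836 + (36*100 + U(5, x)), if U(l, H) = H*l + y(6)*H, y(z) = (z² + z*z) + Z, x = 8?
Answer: -27660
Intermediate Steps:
y(z) = -5 + 2*z² (y(z) = (z² + z*z) - 5 = (z² + z²) - 5 = 2*z² - 5 = -5 + 2*z²)
U(l, H) = 67*H + H*l (U(l, H) = H*l + (-5 + 2*6²)*H = H*l + (-5 + 2*36)*H = H*l + (-5 + 72)*H = H*l + 67*H = 67*H + H*l)
-31836 + (36*100 + U(5, x)) = -31836 + (36*100 + 8*(67 + 5)) = -31836 + (3600 + 8*72) = -31836 + (3600 + 576) = -31836 + 4176 = -27660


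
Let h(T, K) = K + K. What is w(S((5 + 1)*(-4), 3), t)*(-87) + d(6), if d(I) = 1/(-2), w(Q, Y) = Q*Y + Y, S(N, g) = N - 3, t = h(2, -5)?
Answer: -45241/2 ≈ -22621.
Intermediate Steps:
h(T, K) = 2*K
t = -10 (t = 2*(-5) = -10)
S(N, g) = -3 + N
w(Q, Y) = Y + Q*Y
d(I) = -½
w(S((5 + 1)*(-4), 3), t)*(-87) + d(6) = -10*(1 + (-3 + (5 + 1)*(-4)))*(-87) - ½ = -10*(1 + (-3 + 6*(-4)))*(-87) - ½ = -10*(1 + (-3 - 24))*(-87) - ½ = -10*(1 - 27)*(-87) - ½ = -10*(-26)*(-87) - ½ = 260*(-87) - ½ = -22620 - ½ = -45241/2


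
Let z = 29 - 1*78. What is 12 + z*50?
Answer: -2438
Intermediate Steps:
z = -49 (z = 29 - 78 = -49)
12 + z*50 = 12 - 49*50 = 12 - 2450 = -2438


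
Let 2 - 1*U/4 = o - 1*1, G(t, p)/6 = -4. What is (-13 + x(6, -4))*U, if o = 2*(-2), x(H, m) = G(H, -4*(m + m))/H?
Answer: -476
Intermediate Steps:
G(t, p) = -24 (G(t, p) = 6*(-4) = -24)
x(H, m) = -24/H
o = -4
U = 28 (U = 8 - 4*(-4 - 1*1) = 8 - 4*(-4 - 1) = 8 - 4*(-5) = 8 + 20 = 28)
(-13 + x(6, -4))*U = (-13 - 24/6)*28 = (-13 - 24*⅙)*28 = (-13 - 4)*28 = -17*28 = -476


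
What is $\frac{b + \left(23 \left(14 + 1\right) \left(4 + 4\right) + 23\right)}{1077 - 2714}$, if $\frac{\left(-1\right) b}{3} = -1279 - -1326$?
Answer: $- \frac{2642}{1637} \approx -1.6139$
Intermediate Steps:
$b = -141$ ($b = - 3 \left(-1279 - -1326\right) = - 3 \left(-1279 + 1326\right) = \left(-3\right) 47 = -141$)
$\frac{b + \left(23 \left(14 + 1\right) \left(4 + 4\right) + 23\right)}{1077 - 2714} = \frac{-141 + \left(23 \left(14 + 1\right) \left(4 + 4\right) + 23\right)}{1077 - 2714} = \frac{-141 + \left(23 \cdot 15 \cdot 8 + 23\right)}{-1637} = \left(-141 + \left(23 \cdot 120 + 23\right)\right) \left(- \frac{1}{1637}\right) = \left(-141 + \left(2760 + 23\right)\right) \left(- \frac{1}{1637}\right) = \left(-141 + 2783\right) \left(- \frac{1}{1637}\right) = 2642 \left(- \frac{1}{1637}\right) = - \frac{2642}{1637}$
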